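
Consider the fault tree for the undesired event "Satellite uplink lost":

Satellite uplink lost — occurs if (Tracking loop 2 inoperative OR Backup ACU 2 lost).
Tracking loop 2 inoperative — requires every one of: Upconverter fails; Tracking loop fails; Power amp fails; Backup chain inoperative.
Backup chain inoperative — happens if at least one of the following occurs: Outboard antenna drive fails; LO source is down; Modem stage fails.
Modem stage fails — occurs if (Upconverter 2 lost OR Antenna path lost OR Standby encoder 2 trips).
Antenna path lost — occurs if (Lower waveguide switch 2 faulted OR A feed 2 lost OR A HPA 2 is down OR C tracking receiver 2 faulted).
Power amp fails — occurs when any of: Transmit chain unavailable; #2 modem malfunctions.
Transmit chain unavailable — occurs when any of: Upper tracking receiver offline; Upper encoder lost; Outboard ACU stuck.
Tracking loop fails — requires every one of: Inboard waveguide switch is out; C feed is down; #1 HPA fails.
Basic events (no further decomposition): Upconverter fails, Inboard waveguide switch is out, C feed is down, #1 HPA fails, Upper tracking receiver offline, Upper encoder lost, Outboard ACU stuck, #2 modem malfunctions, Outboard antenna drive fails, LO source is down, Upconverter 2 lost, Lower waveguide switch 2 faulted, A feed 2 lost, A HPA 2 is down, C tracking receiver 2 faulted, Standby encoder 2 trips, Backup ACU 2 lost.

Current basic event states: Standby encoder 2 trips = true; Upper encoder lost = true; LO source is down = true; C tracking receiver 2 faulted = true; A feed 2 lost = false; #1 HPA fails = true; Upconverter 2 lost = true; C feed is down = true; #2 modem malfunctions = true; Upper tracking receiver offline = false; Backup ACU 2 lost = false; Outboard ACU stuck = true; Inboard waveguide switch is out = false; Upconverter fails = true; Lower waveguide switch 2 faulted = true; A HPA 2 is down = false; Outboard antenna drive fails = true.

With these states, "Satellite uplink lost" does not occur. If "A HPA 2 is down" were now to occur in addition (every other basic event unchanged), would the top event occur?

Counterfactual: set "A HPA 2 is down" to occurred.
Tracking loop fails [AND]: Inboard waveguide switch is out=not, C feed is down=occurs, #1 HPA fails=occurs → not all inputs occur → does not occur.
Transmit chain unavailable [OR]: Upper tracking receiver offline=not, Upper encoder lost=occurs, Outboard ACU stuck=occurs → at least one input occurs → occurs.
Power amp fails [OR]: Transmit chain unavailable=occurs, #2 modem malfunctions=occurs → at least one input occurs → occurs.
Antenna path lost [OR]: Lower waveguide switch 2 faulted=occurs, A feed 2 lost=not, A HPA 2 is down=occurs, C tracking receiver 2 faulted=occurs → at least one input occurs → occurs.
Modem stage fails [OR]: Upconverter 2 lost=occurs, Antenna path lost=occurs, Standby encoder 2 trips=occurs → at least one input occurs → occurs.
Backup chain inoperative [OR]: Outboard antenna drive fails=occurs, LO source is down=occurs, Modem stage fails=occurs → at least one input occurs → occurs.
Tracking loop 2 inoperative [AND]: Upconverter fails=occurs, Tracking loop fails=not, Power amp fails=occurs, Backup chain inoperative=occurs → not all inputs occur → does not occur.
Satellite uplink lost [OR]: Tracking loop 2 inoperative=not, Backup ACU 2 lost=not → no input occurs → does not occur.

No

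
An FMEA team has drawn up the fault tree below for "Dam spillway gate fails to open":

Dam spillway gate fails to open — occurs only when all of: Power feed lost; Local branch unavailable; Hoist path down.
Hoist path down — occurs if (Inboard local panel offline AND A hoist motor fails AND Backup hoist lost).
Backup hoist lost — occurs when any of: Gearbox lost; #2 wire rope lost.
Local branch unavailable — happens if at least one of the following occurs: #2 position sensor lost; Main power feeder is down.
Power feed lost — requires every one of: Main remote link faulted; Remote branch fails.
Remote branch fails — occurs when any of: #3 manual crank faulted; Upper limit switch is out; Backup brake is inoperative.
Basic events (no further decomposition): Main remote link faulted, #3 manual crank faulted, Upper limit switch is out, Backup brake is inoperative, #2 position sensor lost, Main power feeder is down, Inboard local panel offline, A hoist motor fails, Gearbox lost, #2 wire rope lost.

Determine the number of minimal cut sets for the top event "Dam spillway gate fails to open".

12

Remote branch fails [OR]: union of children's cut sets → 3 cut set(s).
Power feed lost [AND]: one cut set from each child combined → 1 × 3 = 3 cut set(s).
Local branch unavailable [OR]: union of children's cut sets → 2 cut set(s).
Backup hoist lost [OR]: union of children's cut sets → 2 cut set(s).
Hoist path down [AND]: one cut set from each child combined → 1 × 1 × 2 = 2 cut set(s).
Dam spillway gate fails to open [AND]: one cut set from each child combined → 3 × 2 × 2 = 12 cut set(s).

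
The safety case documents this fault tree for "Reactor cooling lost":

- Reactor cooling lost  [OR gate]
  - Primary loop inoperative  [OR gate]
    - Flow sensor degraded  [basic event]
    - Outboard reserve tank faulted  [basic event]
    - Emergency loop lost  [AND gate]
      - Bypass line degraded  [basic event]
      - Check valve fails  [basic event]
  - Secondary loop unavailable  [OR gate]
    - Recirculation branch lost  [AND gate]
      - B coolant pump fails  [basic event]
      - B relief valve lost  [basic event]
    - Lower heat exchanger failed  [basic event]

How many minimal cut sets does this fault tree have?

5

Emergency loop lost [AND]: one cut set from each child combined → 1 × 1 = 1 cut set(s).
Primary loop inoperative [OR]: union of children's cut sets → 3 cut set(s).
Recirculation branch lost [AND]: one cut set from each child combined → 1 × 1 = 1 cut set(s).
Secondary loop unavailable [OR]: union of children's cut sets → 2 cut set(s).
Reactor cooling lost [OR]: union of children's cut sets → 5 cut set(s).
Minimal cut sets: {Flow sensor degraded}; {Outboard reserve tank faulted}; {Bypass line degraded, Check valve fails}; {B coolant pump fails, B relief valve lost}; {Lower heat exchanger failed}.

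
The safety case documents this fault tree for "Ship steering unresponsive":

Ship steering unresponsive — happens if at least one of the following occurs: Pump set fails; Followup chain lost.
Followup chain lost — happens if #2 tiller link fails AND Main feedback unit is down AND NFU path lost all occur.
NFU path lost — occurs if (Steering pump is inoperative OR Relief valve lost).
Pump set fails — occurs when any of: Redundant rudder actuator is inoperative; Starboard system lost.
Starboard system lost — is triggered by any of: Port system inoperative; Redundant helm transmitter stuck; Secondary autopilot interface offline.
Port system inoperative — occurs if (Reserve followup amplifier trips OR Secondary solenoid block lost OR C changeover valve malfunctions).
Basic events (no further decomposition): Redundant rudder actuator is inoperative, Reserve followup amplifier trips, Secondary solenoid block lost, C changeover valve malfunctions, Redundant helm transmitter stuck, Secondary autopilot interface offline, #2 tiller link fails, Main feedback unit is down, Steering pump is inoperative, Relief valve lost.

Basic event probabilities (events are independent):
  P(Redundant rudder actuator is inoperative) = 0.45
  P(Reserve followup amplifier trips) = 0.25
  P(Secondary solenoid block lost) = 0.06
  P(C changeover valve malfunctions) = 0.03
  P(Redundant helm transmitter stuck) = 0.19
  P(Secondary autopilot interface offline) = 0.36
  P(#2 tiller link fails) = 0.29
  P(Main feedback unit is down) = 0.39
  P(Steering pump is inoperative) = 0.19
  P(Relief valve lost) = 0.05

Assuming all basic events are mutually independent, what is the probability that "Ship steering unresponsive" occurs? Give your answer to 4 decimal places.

0.8101

P(Port system inoperative) [OR] = 1 − (1−0.25) × (1−0.06) × (1−0.03) = 0.316150
P(Starboard system lost) [OR] = 1 − (1−0.316150) × (1−0.19) × (1−0.36) = 0.645492
P(Pump set fails) [OR] = 1 − (1−0.45) × (1−0.645492) = 0.805021
P(NFU path lost) [OR] = 1 − (1−0.19) × (1−0.05) = 0.230500
P(Followup chain lost) [AND] = 0.29 × 0.39 × 0.230500 = 0.026070
P(Ship steering unresponsive) [OR] = 1 − (1−0.805021) × (1−0.026070) = 0.810104
Rounded to 4 decimal places: P(Ship steering unresponsive) ≈ 0.8101.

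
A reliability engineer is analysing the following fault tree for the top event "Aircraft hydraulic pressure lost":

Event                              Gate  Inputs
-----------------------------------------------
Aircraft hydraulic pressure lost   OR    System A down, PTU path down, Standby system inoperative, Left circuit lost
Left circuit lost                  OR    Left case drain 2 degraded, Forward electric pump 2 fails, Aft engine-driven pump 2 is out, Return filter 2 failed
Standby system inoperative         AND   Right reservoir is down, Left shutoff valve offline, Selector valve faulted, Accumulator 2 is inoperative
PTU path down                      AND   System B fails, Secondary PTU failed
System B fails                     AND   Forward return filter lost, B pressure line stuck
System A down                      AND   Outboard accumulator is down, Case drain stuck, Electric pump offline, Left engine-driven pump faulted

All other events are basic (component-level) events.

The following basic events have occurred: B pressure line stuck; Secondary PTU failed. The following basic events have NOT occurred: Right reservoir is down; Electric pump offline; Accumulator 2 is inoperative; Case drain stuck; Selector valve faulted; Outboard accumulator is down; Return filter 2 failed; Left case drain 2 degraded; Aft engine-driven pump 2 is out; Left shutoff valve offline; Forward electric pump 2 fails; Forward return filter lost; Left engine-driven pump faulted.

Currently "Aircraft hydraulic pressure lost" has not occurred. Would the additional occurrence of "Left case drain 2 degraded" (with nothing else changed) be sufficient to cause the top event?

Counterfactual: set "Left case drain 2 degraded" to occurred.
System A down [AND]: Outboard accumulator is down=not, Case drain stuck=not, Electric pump offline=not, Left engine-driven pump faulted=not → not all inputs occur → does not occur.
System B fails [AND]: Forward return filter lost=not, B pressure line stuck=occurs → not all inputs occur → does not occur.
PTU path down [AND]: System B fails=not, Secondary PTU failed=occurs → not all inputs occur → does not occur.
Standby system inoperative [AND]: Right reservoir is down=not, Left shutoff valve offline=not, Selector valve faulted=not, Accumulator 2 is inoperative=not → not all inputs occur → does not occur.
Left circuit lost [OR]: Left case drain 2 degraded=occurs, Forward electric pump 2 fails=not, Aft engine-driven pump 2 is out=not, Return filter 2 failed=not → at least one input occurs → occurs.
Aircraft hydraulic pressure lost [OR]: System A down=not, PTU path down=not, Standby system inoperative=not, Left circuit lost=occurs → at least one input occurs → occurs.

Yes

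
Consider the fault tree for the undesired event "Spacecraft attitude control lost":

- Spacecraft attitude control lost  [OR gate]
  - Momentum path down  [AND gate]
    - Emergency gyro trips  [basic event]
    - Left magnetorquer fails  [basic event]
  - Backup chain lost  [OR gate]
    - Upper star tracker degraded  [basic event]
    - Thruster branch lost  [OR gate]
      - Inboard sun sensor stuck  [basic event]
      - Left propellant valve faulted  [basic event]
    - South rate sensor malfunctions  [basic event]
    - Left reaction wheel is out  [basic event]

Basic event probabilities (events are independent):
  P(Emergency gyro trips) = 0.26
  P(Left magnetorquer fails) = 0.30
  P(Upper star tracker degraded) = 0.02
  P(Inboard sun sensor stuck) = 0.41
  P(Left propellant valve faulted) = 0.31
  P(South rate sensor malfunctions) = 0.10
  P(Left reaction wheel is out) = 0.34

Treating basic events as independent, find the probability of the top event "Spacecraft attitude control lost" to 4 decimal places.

0.7815

P(Momentum path down) [AND] = 0.26 × 0.30 = 0.078000
P(Thruster branch lost) [OR] = 1 − (1−0.41) × (1−0.31) = 0.592900
P(Backup chain lost) [OR] = 1 − (1−0.02) × (1−0.592900) × (1−0.10) × (1−0.34) = 0.763019
P(Spacecraft attitude control lost) [OR] = 1 − (1−0.078000) × (1−0.763019) = 0.781504
Rounded to 4 decimal places: P(Spacecraft attitude control lost) ≈ 0.7815.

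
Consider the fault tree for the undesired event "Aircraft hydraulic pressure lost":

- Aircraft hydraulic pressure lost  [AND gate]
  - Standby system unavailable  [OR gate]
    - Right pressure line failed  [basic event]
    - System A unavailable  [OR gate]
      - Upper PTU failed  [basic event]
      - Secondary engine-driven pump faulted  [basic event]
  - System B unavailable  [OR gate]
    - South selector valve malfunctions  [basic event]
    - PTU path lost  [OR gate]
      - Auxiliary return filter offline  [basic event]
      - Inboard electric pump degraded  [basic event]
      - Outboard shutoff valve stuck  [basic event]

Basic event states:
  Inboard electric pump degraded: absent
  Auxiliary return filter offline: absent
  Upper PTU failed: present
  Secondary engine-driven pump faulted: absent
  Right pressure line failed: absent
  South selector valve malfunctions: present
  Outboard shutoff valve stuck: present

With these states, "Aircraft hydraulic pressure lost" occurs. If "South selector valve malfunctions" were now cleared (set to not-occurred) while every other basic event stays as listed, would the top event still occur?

Counterfactual: set "South selector valve malfunctions" to not occurred.
System A unavailable [OR]: Upper PTU failed=occurs, Secondary engine-driven pump faulted=not → at least one input occurs → occurs.
Standby system unavailable [OR]: Right pressure line failed=not, System A unavailable=occurs → at least one input occurs → occurs.
PTU path lost [OR]: Auxiliary return filter offline=not, Inboard electric pump degraded=not, Outboard shutoff valve stuck=occurs → at least one input occurs → occurs.
System B unavailable [OR]: South selector valve malfunctions=not, PTU path lost=occurs → at least one input occurs → occurs.
Aircraft hydraulic pressure lost [AND]: Standby system unavailable=occurs, System B unavailable=occurs → all inputs occur → occurs.

Yes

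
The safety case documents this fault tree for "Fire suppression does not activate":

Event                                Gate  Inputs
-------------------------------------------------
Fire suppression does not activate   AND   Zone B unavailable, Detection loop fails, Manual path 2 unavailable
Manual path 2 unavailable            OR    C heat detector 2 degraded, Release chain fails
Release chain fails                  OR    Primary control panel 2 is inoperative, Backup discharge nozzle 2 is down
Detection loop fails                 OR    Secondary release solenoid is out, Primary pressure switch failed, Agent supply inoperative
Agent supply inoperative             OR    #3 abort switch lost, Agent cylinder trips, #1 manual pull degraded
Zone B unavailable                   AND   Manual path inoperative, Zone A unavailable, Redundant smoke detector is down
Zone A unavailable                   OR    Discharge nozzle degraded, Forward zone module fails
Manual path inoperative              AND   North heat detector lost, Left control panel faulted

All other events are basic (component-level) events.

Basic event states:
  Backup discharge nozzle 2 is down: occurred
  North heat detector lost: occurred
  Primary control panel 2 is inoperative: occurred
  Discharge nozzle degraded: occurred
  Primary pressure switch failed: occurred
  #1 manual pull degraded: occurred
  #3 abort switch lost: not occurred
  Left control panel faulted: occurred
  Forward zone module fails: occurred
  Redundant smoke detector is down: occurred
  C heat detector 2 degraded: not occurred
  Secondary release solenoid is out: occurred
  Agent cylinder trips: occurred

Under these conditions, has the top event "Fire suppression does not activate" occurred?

Yes

Manual path inoperative [AND]: North heat detector lost=occurs, Left control panel faulted=occurs → all inputs occur → occurs.
Zone A unavailable [OR]: Discharge nozzle degraded=occurs, Forward zone module fails=occurs → at least one input occurs → occurs.
Zone B unavailable [AND]: Manual path inoperative=occurs, Zone A unavailable=occurs, Redundant smoke detector is down=occurs → all inputs occur → occurs.
Agent supply inoperative [OR]: #3 abort switch lost=not, Agent cylinder trips=occurs, #1 manual pull degraded=occurs → at least one input occurs → occurs.
Detection loop fails [OR]: Secondary release solenoid is out=occurs, Primary pressure switch failed=occurs, Agent supply inoperative=occurs → at least one input occurs → occurs.
Release chain fails [OR]: Primary control panel 2 is inoperative=occurs, Backup discharge nozzle 2 is down=occurs → at least one input occurs → occurs.
Manual path 2 unavailable [OR]: C heat detector 2 degraded=not, Release chain fails=occurs → at least one input occurs → occurs.
Fire suppression does not activate [AND]: Zone B unavailable=occurs, Detection loop fails=occurs, Manual path 2 unavailable=occurs → all inputs occur → occurs.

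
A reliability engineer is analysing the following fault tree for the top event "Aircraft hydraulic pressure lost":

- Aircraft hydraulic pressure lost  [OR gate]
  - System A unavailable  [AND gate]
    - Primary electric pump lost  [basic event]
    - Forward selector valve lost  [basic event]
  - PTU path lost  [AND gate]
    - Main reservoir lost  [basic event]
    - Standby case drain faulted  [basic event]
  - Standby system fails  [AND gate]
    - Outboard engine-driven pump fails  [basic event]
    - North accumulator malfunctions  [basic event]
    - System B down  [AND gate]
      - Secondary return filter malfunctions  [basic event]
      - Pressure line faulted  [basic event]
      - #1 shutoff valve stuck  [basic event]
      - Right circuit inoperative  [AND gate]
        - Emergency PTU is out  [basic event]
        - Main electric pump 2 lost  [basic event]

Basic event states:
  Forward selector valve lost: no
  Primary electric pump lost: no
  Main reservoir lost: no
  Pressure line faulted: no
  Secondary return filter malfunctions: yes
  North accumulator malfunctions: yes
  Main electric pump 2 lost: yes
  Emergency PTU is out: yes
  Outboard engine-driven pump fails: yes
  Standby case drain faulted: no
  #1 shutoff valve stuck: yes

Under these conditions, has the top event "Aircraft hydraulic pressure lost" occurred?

No

System A unavailable [AND]: Primary electric pump lost=not, Forward selector valve lost=not → not all inputs occur → does not occur.
PTU path lost [AND]: Main reservoir lost=not, Standby case drain faulted=not → not all inputs occur → does not occur.
Right circuit inoperative [AND]: Emergency PTU is out=occurs, Main electric pump 2 lost=occurs → all inputs occur → occurs.
System B down [AND]: Secondary return filter malfunctions=occurs, Pressure line faulted=not, #1 shutoff valve stuck=occurs, Right circuit inoperative=occurs → not all inputs occur → does not occur.
Standby system fails [AND]: Outboard engine-driven pump fails=occurs, North accumulator malfunctions=occurs, System B down=not → not all inputs occur → does not occur.
Aircraft hydraulic pressure lost [OR]: System A unavailable=not, PTU path lost=not, Standby system fails=not → no input occurs → does not occur.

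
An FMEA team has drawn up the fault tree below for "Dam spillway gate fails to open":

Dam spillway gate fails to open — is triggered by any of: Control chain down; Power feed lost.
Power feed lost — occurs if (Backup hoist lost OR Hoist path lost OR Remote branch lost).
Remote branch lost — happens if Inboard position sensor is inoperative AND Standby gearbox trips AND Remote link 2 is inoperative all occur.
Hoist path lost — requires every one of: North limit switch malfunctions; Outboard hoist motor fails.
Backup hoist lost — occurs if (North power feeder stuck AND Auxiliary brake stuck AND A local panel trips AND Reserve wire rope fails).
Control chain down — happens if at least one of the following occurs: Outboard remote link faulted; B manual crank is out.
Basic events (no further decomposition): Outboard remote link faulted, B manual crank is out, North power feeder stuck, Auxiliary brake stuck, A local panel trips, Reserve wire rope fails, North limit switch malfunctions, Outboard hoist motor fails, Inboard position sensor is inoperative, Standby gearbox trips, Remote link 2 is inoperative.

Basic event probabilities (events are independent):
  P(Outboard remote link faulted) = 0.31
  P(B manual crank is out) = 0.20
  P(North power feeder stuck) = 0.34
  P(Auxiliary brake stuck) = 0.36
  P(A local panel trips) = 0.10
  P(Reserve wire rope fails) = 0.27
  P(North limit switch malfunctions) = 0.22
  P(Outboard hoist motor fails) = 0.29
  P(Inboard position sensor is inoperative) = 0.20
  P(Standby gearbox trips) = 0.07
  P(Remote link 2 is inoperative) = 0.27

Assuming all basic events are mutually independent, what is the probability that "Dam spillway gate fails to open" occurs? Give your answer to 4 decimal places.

P(Control chain down) [OR] = 1 − (1−0.31) × (1−0.20) = 0.448000
P(Backup hoist lost) [AND] = 0.34 × 0.36 × 0.10 × 0.27 = 0.003305
P(Hoist path lost) [AND] = 0.22 × 0.29 = 0.063800
P(Remote branch lost) [AND] = 0.20 × 0.07 × 0.27 = 0.003780
P(Power feed lost) [OR] = 1 − (1−0.003305) × (1−0.063800) × (1−0.003780) = 0.070421
P(Dam spillway gate fails to open) [OR] = 1 − (1−0.448000) × (1−0.070421) = 0.486872
Rounded to 4 decimal places: P(Dam spillway gate fails to open) ≈ 0.4869.

0.4869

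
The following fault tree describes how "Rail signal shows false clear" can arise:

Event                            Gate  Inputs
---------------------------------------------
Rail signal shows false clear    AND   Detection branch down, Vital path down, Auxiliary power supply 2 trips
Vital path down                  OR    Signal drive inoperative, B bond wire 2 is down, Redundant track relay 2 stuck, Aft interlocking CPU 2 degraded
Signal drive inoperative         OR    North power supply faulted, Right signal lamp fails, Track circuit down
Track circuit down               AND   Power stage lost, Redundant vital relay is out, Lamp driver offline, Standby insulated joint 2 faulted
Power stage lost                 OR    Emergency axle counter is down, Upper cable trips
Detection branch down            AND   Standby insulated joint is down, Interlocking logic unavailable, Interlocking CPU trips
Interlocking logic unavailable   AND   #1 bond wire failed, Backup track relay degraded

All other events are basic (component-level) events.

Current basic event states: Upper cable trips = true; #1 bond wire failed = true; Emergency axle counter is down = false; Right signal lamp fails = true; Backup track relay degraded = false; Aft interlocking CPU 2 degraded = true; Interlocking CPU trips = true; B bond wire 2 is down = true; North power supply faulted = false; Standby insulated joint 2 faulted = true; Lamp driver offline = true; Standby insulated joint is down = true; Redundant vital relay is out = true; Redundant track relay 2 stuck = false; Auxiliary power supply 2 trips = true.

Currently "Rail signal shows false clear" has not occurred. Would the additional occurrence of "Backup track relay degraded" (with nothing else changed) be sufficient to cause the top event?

Counterfactual: set "Backup track relay degraded" to occurred.
Interlocking logic unavailable [AND]: #1 bond wire failed=occurs, Backup track relay degraded=occurs → all inputs occur → occurs.
Detection branch down [AND]: Standby insulated joint is down=occurs, Interlocking logic unavailable=occurs, Interlocking CPU trips=occurs → all inputs occur → occurs.
Power stage lost [OR]: Emergency axle counter is down=not, Upper cable trips=occurs → at least one input occurs → occurs.
Track circuit down [AND]: Power stage lost=occurs, Redundant vital relay is out=occurs, Lamp driver offline=occurs, Standby insulated joint 2 faulted=occurs → all inputs occur → occurs.
Signal drive inoperative [OR]: North power supply faulted=not, Right signal lamp fails=occurs, Track circuit down=occurs → at least one input occurs → occurs.
Vital path down [OR]: Signal drive inoperative=occurs, B bond wire 2 is down=occurs, Redundant track relay 2 stuck=not, Aft interlocking CPU 2 degraded=occurs → at least one input occurs → occurs.
Rail signal shows false clear [AND]: Detection branch down=occurs, Vital path down=occurs, Auxiliary power supply 2 trips=occurs → all inputs occur → occurs.

Yes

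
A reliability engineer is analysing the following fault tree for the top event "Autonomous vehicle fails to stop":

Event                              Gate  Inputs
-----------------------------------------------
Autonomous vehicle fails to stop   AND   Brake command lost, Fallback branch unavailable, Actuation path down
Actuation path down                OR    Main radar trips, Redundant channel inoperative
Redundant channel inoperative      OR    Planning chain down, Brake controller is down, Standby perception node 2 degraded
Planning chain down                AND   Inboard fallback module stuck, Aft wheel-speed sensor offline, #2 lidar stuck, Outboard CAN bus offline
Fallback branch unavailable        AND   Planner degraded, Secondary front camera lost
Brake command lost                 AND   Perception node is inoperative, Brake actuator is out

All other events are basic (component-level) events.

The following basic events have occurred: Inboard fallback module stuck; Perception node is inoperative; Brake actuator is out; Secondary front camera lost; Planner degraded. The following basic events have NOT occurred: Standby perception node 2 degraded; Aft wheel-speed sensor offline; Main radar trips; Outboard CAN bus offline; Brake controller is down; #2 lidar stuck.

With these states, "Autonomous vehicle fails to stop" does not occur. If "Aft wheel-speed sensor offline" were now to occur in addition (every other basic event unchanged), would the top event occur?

No

Counterfactual: set "Aft wheel-speed sensor offline" to occurred.
Brake command lost [AND]: Perception node is inoperative=occurs, Brake actuator is out=occurs → all inputs occur → occurs.
Fallback branch unavailable [AND]: Planner degraded=occurs, Secondary front camera lost=occurs → all inputs occur → occurs.
Planning chain down [AND]: Inboard fallback module stuck=occurs, Aft wheel-speed sensor offline=occurs, #2 lidar stuck=not, Outboard CAN bus offline=not → not all inputs occur → does not occur.
Redundant channel inoperative [OR]: Planning chain down=not, Brake controller is down=not, Standby perception node 2 degraded=not → no input occurs → does not occur.
Actuation path down [OR]: Main radar trips=not, Redundant channel inoperative=not → no input occurs → does not occur.
Autonomous vehicle fails to stop [AND]: Brake command lost=occurs, Fallback branch unavailable=occurs, Actuation path down=not → not all inputs occur → does not occur.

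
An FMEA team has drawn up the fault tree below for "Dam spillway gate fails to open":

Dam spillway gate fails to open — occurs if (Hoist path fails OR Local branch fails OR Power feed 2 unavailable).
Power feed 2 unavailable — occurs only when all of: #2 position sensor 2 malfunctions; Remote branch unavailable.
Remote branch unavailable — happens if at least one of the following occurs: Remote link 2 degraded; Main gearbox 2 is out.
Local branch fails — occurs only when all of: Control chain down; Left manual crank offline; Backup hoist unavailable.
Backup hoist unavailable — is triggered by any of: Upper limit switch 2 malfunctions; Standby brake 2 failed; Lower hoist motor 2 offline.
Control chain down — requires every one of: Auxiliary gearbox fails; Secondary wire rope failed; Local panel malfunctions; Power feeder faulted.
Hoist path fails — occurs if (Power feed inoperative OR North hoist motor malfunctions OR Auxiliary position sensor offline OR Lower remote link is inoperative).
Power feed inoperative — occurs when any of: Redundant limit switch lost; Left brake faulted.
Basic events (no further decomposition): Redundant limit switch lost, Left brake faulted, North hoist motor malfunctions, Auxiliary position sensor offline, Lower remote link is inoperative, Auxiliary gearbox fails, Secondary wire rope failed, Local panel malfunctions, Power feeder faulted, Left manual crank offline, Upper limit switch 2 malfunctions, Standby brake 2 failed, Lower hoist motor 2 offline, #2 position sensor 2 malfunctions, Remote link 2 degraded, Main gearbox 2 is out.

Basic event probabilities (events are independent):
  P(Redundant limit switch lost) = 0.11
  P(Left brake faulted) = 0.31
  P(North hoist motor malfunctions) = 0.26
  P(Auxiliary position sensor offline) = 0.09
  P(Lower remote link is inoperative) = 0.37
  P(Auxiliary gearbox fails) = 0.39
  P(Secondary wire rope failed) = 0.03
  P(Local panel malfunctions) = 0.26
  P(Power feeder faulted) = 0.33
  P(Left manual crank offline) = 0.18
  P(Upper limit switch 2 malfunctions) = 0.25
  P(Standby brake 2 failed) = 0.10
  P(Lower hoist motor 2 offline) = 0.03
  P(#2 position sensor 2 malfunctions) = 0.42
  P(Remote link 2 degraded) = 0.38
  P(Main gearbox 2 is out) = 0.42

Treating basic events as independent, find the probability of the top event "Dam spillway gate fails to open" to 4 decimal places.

0.8096

P(Power feed inoperative) [OR] = 1 − (1−0.11) × (1−0.31) = 0.385900
P(Hoist path fails) [OR] = 1 − (1−0.385900) × (1−0.26) × (1−0.09) × (1−0.37) = 0.739473
P(Control chain down) [AND] = 0.39 × 0.03 × 0.26 × 0.33 = 0.001004
P(Backup hoist unavailable) [OR] = 1 − (1−0.25) × (1−0.10) × (1−0.03) = 0.345250
P(Local branch fails) [AND] = 0.001004 × 0.18 × 0.345250 = 0.000062
P(Remote branch unavailable) [OR] = 1 − (1−0.38) × (1−0.42) = 0.640400
P(Power feed 2 unavailable) [AND] = 0.42 × 0.640400 = 0.268968
P(Dam spillway gate fails to open) [OR] = 1 − (1−0.739473) × (1−0.000062) × (1−0.268968) = 0.809558
Rounded to 4 decimal places: P(Dam spillway gate fails to open) ≈ 0.8096.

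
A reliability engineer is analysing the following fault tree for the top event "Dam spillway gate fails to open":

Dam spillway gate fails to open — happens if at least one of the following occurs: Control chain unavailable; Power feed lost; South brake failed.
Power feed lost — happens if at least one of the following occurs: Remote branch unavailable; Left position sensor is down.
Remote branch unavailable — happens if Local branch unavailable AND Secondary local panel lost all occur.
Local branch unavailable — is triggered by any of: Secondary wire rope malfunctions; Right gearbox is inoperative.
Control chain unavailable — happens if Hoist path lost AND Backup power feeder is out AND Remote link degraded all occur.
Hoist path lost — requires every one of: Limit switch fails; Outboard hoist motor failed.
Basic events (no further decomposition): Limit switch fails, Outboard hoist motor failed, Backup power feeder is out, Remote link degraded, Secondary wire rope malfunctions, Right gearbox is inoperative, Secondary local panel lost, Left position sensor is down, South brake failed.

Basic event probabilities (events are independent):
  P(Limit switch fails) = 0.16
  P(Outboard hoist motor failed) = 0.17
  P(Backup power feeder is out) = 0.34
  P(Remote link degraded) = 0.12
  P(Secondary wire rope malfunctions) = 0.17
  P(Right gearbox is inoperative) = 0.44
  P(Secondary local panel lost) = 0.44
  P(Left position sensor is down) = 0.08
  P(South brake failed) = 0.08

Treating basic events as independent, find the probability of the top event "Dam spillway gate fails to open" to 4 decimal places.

0.3536

P(Hoist path lost) [AND] = 0.16 × 0.17 = 0.027200
P(Control chain unavailable) [AND] = 0.027200 × 0.34 × 0.12 = 0.001110
P(Local branch unavailable) [OR] = 1 − (1−0.17) × (1−0.44) = 0.535200
P(Remote branch unavailable) [AND] = 0.535200 × 0.44 = 0.235488
P(Power feed lost) [OR] = 1 − (1−0.235488) × (1−0.08) = 0.296649
P(Dam spillway gate fails to open) [OR] = 1 − (1−0.001110) × (1−0.296649) × (1−0.08) = 0.353635
Rounded to 4 decimal places: P(Dam spillway gate fails to open) ≈ 0.3536.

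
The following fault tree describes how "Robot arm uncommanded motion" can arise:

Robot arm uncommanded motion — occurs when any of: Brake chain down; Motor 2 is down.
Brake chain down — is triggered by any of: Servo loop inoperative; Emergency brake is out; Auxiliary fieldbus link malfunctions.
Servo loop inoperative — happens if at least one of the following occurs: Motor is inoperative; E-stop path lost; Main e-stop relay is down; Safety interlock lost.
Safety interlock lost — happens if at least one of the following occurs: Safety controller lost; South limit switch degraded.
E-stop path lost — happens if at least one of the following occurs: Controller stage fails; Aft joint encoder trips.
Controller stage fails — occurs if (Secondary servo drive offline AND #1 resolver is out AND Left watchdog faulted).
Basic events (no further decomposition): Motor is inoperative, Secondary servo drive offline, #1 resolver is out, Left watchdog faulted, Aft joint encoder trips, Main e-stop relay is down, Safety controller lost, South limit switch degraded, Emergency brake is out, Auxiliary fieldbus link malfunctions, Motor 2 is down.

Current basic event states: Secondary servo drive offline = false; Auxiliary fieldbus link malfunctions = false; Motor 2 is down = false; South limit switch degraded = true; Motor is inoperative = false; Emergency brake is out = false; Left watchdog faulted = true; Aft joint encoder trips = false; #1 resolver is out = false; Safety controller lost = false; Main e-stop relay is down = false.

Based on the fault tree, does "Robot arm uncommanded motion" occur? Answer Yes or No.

Yes

Controller stage fails [AND]: Secondary servo drive offline=not, #1 resolver is out=not, Left watchdog faulted=occurs → not all inputs occur → does not occur.
E-stop path lost [OR]: Controller stage fails=not, Aft joint encoder trips=not → no input occurs → does not occur.
Safety interlock lost [OR]: Safety controller lost=not, South limit switch degraded=occurs → at least one input occurs → occurs.
Servo loop inoperative [OR]: Motor is inoperative=not, E-stop path lost=not, Main e-stop relay is down=not, Safety interlock lost=occurs → at least one input occurs → occurs.
Brake chain down [OR]: Servo loop inoperative=occurs, Emergency brake is out=not, Auxiliary fieldbus link malfunctions=not → at least one input occurs → occurs.
Robot arm uncommanded motion [OR]: Brake chain down=occurs, Motor 2 is down=not → at least one input occurs → occurs.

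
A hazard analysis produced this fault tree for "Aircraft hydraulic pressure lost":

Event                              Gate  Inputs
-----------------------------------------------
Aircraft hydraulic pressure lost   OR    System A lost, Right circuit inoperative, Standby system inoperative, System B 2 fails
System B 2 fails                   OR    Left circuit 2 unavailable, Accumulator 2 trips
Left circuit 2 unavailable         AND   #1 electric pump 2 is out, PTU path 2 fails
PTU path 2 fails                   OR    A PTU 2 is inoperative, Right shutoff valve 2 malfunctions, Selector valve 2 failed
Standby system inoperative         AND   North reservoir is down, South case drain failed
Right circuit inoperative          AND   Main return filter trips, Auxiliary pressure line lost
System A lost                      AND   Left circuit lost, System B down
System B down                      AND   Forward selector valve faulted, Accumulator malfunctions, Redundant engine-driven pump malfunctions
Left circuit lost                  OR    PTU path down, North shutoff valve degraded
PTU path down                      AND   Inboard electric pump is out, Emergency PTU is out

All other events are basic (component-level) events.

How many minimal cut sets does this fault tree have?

PTU path down [AND]: one cut set from each child combined → 1 × 1 = 1 cut set(s).
Left circuit lost [OR]: union of children's cut sets → 2 cut set(s).
System B down [AND]: one cut set from each child combined → 1 × 1 × 1 = 1 cut set(s).
System A lost [AND]: one cut set from each child combined → 2 × 1 = 2 cut set(s).
Right circuit inoperative [AND]: one cut set from each child combined → 1 × 1 = 1 cut set(s).
Standby system inoperative [AND]: one cut set from each child combined → 1 × 1 = 1 cut set(s).
PTU path 2 fails [OR]: union of children's cut sets → 3 cut set(s).
Left circuit 2 unavailable [AND]: one cut set from each child combined → 1 × 3 = 3 cut set(s).
System B 2 fails [OR]: union of children's cut sets → 4 cut set(s).
Aircraft hydraulic pressure lost [OR]: union of children's cut sets → 8 cut set(s).
Minimal cut sets: {Accumulator malfunctions, Emergency PTU is out, Forward selector valve faulted, Inboard electric pump is out, Redundant engine-driven pump malfunctions}; {Accumulator malfunctions, Forward selector valve faulted, North shutoff valve degraded, Redundant engine-driven pump malfunctions}; {Auxiliary pressure line lost, Main return filter trips}; {North reservoir is down, South case drain failed}; {#1 electric pump 2 is out, A PTU 2 is inoperative}; {#1 electric pump 2 is out, Right shutoff valve 2 malfunctions}; {#1 electric pump 2 is out, Selector valve 2 failed}; {Accumulator 2 trips}.

8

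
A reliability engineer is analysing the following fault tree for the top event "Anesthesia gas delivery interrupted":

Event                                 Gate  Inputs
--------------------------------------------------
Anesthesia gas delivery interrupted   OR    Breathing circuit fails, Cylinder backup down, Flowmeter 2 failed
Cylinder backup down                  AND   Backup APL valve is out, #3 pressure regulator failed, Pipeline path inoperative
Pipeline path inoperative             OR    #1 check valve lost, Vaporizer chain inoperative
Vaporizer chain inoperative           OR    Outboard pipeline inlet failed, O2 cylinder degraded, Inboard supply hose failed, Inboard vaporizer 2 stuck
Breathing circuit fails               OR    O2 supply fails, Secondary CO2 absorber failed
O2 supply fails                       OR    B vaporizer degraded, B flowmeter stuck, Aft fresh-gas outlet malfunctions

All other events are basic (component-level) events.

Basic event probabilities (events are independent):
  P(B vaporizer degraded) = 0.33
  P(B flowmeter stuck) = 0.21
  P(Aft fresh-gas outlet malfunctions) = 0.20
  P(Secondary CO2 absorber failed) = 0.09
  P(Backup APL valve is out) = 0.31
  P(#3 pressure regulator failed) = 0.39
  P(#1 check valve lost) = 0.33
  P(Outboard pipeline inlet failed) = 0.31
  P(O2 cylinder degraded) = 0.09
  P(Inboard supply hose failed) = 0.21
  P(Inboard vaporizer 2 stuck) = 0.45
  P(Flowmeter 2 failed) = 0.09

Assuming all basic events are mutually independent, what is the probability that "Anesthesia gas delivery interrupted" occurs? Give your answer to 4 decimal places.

0.6840

P(O2 supply fails) [OR] = 1 − (1−0.33) × (1−0.21) × (1−0.20) = 0.576560
P(Breathing circuit fails) [OR] = 1 − (1−0.576560) × (1−0.09) = 0.614670
P(Vaporizer chain inoperative) [OR] = 1 − (1−0.31) × (1−0.09) × (1−0.21) × (1−0.45) = 0.727177
P(Pipeline path inoperative) [OR] = 1 − (1−0.33) × (1−0.727177) = 0.817209
P(Cylinder backup down) [AND] = 0.31 × 0.39 × 0.817209 = 0.098801
P(Anesthesia gas delivery interrupted) [OR] = 1 − (1−0.614670) × (1−0.098801) × (1−0.09) = 0.683994
Rounded to 4 decimal places: P(Anesthesia gas delivery interrupted) ≈ 0.6840.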